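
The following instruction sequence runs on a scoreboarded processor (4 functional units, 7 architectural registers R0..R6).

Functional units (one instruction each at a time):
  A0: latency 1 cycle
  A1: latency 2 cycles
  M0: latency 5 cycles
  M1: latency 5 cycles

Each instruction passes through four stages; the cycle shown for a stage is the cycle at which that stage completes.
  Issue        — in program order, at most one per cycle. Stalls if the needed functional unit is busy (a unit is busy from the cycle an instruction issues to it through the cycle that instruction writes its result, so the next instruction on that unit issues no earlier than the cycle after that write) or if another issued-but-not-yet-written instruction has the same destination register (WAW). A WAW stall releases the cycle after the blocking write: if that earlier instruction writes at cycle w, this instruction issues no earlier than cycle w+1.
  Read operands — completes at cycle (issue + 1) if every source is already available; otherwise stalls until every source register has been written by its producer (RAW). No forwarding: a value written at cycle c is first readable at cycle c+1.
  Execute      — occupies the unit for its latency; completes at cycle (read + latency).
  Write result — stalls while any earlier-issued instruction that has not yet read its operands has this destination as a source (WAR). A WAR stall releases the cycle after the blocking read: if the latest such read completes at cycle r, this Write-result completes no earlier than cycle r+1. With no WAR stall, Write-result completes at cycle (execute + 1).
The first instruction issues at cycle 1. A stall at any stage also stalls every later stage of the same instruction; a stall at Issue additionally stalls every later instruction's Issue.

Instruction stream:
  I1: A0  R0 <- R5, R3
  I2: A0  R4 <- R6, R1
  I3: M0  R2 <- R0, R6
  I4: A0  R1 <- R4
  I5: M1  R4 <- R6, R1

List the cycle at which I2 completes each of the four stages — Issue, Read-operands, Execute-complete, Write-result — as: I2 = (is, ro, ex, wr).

c1: I1 dispatched to A0
c2: I1 operands ready
c3: I1 complete
c4: R0←I1
c5: I2 dispatched to A0
c6: I2 operands ready · I3 dispatched to M0
c7: I2 complete · I3 operands ready
c8: R4←I2
c9: I4 dispatched to A0
c10: I4 operands ready · I5 dispatched to M1
c11: I4 complete
c12: I3 complete · R1←I4
c13: R2←I3 · I5 operands ready
c18: I5 complete
c19: R4←I5

I2 = (5, 6, 7, 8)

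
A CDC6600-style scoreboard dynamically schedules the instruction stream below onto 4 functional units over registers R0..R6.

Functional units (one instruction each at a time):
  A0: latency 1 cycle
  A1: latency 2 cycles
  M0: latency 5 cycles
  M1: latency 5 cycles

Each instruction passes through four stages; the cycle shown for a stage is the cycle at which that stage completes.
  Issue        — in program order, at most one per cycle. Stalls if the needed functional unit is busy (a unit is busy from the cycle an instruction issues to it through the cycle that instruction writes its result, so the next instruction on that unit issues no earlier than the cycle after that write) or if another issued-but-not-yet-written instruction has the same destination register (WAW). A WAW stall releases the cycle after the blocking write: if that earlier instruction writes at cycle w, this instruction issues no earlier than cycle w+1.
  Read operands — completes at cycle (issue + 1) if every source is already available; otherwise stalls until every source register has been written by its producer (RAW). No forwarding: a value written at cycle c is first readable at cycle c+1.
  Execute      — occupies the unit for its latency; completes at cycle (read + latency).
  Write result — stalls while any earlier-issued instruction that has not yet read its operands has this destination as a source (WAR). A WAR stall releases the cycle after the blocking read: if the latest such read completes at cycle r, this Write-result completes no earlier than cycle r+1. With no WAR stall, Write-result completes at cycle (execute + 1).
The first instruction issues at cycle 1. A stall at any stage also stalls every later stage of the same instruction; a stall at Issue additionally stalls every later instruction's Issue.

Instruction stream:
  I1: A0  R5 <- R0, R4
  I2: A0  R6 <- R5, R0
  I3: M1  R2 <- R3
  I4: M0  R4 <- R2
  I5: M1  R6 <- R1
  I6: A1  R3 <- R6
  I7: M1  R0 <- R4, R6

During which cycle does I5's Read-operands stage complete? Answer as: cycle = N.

cycle = 15

[1] issue I1 (A0)
[2] I1 read-ops
[3] I1 finished on A0
[4] I1→R5
[5] issue I2 (A0)
[6] I2 read-ops | issue I3 (M1)
[7] I2 finished on A0 | I3 read-ops | issue I4 (M0)
[8] I2→R6
[12] I3 finished on M1
[13] I3→R2
[14] I4 read-ops | issue I5 (M1)
[15] I5 read-ops | issue I6 (A1)
[19] I4 finished on M0
[20] I4→R4 | I5 finished on M1
[21] I5→R6
[22] I6 read-ops | issue I7 (M1)
[23] I7 read-ops
[24] I6 finished on A1
[25] I6→R3
[28] I7 finished on M1
[29] I7→R0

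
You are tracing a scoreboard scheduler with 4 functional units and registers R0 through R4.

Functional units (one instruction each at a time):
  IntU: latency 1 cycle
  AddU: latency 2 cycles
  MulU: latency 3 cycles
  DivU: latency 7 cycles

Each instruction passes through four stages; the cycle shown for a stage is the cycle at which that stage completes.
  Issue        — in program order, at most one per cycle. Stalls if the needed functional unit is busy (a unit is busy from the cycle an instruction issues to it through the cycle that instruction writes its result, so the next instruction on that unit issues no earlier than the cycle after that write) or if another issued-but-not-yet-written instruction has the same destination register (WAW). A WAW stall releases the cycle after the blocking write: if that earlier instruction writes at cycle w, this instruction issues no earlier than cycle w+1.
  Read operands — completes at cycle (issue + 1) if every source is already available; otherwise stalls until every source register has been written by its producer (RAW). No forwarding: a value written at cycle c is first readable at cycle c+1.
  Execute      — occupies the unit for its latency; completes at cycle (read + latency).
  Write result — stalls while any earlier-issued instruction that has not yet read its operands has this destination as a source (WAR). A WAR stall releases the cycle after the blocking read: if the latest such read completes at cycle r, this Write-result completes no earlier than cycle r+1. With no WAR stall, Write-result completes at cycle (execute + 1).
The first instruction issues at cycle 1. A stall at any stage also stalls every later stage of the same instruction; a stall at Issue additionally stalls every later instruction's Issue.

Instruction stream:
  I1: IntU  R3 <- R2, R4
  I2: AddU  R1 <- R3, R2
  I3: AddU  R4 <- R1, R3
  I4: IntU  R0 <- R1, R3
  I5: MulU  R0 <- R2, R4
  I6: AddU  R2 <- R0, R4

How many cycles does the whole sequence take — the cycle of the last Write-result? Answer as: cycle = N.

cycle = 23

[1] I1 dispatched to IntU
[2] I1 operands ready; I2 dispatched to AddU
[3] I1 complete
[4] R3←I1
[5] I2 operands ready
[7] I2 complete
[8] R1←I2
[9] I3 dispatched to AddU
[10] I3 operands ready; I4 dispatched to IntU
[11] I4 operands ready
[12] I3 complete; I4 complete
[13] R4←I3; R0←I4
[14] I5 dispatched to MulU
[15] I5 operands ready; I6 dispatched to AddU
[18] I5 complete
[19] R0←I5
[20] I6 operands ready
[22] I6 complete
[23] R2←I6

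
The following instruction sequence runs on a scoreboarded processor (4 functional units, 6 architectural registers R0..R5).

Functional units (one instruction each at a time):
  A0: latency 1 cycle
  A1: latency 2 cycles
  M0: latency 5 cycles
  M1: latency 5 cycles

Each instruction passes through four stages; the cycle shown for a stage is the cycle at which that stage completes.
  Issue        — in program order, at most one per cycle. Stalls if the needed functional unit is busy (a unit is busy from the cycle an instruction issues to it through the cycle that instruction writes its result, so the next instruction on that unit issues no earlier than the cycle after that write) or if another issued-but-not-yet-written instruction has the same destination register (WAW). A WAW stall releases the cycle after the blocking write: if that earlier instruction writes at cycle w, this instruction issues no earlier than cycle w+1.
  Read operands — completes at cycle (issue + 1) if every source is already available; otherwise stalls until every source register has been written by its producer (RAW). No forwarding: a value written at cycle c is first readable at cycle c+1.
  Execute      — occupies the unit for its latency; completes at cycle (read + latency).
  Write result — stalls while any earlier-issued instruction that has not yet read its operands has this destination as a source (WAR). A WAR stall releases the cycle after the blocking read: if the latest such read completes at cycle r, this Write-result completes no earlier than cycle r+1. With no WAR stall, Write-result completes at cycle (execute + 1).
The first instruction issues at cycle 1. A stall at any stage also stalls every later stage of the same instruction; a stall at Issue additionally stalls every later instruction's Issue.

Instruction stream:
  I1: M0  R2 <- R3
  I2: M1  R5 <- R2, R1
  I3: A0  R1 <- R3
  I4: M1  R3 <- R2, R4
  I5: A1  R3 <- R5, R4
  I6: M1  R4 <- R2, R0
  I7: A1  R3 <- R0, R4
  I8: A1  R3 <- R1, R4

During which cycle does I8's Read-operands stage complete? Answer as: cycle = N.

cycle 1: issue I1 (M0)
cycle 2: I1 read-ops | issue I2 (M1)
cycle 3: issue I3 (A0)
cycle 4: I3 read-ops
cycle 5: I3 finished on A0
cycle 7: I1 finished on M0
cycle 8: I1→R2
cycle 9: I2 read-ops
cycle 10: I3→R1
cycle 14: I2 finished on M1
cycle 15: I2→R5
cycle 16: issue I4 (M1)
cycle 17: I4 read-ops
cycle 22: I4 finished on M1
cycle 23: I4→R3
cycle 24: issue I5 (A1)
cycle 25: I5 read-ops | issue I6 (M1)
cycle 26: I6 read-ops
cycle 27: I5 finished on A1
cycle 28: I5→R3
cycle 29: issue I7 (A1)
cycle 31: I6 finished on M1
cycle 32: I6→R4
cycle 33: I7 read-ops
cycle 35: I7 finished on A1
cycle 36: I7→R3
cycle 37: issue I8 (A1)
cycle 38: I8 read-ops
cycle 40: I8 finished on A1
cycle 41: I8→R3

cycle = 38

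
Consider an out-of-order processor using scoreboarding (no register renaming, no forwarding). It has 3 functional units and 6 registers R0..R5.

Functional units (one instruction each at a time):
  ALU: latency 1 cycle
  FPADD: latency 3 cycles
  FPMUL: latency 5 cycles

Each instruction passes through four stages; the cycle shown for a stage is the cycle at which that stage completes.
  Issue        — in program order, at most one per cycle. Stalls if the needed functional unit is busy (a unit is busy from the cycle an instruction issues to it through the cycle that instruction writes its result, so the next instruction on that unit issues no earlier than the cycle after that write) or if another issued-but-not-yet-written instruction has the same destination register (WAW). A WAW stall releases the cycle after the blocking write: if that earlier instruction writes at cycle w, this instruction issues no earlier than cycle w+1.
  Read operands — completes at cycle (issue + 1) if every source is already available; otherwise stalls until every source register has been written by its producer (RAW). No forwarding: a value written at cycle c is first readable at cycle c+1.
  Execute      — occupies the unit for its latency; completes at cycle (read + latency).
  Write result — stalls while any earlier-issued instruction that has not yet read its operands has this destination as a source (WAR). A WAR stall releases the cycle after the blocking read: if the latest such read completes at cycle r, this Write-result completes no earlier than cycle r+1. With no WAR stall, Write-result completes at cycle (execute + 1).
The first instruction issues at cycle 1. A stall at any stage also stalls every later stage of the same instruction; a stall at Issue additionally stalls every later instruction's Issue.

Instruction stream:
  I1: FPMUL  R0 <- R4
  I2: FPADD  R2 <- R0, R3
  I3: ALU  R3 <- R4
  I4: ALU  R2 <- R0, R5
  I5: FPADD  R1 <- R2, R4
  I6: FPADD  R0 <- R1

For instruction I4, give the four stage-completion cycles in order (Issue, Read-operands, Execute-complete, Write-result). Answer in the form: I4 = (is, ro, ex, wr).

I4 = (14, 15, 16, 17)

cycle 1: I1 issues→FPMUL
cycle 2: I1 reads, I2 issues→FPADD
cycle 3: I3 issues→ALU
cycle 4: I3 reads
cycle 5: I3 exec-done
cycle 7: I1 exec-done
cycle 8: I1 writes R0
cycle 9: I2 reads
cycle 10: I3 writes R3
cycle 12: I2 exec-done
cycle 13: I2 writes R2
cycle 14: I4 issues→ALU
cycle 15: I4 reads, I5 issues→FPADD
cycle 16: I4 exec-done
cycle 17: I4 writes R2
cycle 18: I5 reads
cycle 21: I5 exec-done
cycle 22: I5 writes R1
cycle 23: I6 issues→FPADD
cycle 24: I6 reads
cycle 27: I6 exec-done
cycle 28: I6 writes R0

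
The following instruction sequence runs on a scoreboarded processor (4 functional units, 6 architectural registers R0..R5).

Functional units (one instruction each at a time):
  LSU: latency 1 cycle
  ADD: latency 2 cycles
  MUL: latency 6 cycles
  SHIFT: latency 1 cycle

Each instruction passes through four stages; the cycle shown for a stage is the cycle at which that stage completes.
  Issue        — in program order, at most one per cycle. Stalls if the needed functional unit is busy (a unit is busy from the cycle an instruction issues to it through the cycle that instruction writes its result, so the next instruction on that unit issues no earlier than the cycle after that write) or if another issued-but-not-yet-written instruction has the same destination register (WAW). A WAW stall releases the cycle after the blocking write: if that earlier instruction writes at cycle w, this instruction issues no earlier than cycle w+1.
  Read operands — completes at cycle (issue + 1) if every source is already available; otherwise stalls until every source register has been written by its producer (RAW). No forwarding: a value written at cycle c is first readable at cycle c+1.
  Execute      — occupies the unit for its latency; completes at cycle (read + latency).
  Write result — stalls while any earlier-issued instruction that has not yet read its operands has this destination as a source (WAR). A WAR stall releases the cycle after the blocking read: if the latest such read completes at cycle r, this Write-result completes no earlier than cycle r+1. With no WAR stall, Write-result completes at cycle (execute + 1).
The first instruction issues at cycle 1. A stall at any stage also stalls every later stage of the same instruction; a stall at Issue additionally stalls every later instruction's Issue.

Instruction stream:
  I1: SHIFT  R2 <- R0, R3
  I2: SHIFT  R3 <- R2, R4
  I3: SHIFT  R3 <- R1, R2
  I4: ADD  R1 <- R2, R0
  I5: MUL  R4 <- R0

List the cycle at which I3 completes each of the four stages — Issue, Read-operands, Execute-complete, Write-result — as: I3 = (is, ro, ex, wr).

c1: I1 dispatched to SHIFT
c2: I1 operands ready
c3: I1 complete
c4: R2←I1
c5: I2 dispatched to SHIFT
c6: I2 operands ready
c7: I2 complete
c8: R3←I2
c9: I3 dispatched to SHIFT
c10: I3 operands ready · I4 dispatched to ADD
c11: I3 complete · I4 operands ready · I5 dispatched to MUL
c12: R3←I3 · I5 operands ready
c13: I4 complete
c14: R1←I4
c18: I5 complete
c19: R4←I5

I3 = (9, 10, 11, 12)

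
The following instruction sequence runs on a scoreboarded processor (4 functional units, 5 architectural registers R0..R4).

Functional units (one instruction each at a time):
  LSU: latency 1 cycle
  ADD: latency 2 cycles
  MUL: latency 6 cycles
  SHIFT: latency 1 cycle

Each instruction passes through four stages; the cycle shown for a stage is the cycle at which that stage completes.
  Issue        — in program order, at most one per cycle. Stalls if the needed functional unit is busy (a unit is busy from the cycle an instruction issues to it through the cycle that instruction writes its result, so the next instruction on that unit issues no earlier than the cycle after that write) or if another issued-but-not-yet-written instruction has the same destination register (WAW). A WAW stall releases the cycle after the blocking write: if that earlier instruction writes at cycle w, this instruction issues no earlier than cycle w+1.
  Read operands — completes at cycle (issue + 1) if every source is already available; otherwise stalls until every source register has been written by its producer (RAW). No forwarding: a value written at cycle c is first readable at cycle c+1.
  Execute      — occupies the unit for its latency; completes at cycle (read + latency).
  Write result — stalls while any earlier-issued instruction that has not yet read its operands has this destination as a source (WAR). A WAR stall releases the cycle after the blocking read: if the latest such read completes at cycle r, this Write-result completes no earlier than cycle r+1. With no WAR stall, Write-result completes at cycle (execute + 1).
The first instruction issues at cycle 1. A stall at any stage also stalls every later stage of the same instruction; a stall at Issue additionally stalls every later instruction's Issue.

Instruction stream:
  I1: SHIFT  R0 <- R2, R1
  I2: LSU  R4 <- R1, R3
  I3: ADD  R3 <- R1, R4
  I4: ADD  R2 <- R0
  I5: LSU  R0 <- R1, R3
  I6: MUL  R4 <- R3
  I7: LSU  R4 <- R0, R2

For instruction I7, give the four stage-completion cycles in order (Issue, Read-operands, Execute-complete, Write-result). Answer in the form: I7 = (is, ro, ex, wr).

1) issue 1, read 2, done 3, write 4
2) issue 2, read 3, done 4, write 5
3) issue 3, read 6, done 8, write 9  <RAW R4: wait I2 write@5>
4) issue 10, read 11, done 13, write 14  <struct: ADD busy until I3 writes@9>
5) issue 11, read 12, done 13, write 14
6) issue 12, read 13, done 19, write 20
7) issue 21, read 22, done 23, write 24  <WAW R4: wait I6 write@20>

I7 = (21, 22, 23, 24)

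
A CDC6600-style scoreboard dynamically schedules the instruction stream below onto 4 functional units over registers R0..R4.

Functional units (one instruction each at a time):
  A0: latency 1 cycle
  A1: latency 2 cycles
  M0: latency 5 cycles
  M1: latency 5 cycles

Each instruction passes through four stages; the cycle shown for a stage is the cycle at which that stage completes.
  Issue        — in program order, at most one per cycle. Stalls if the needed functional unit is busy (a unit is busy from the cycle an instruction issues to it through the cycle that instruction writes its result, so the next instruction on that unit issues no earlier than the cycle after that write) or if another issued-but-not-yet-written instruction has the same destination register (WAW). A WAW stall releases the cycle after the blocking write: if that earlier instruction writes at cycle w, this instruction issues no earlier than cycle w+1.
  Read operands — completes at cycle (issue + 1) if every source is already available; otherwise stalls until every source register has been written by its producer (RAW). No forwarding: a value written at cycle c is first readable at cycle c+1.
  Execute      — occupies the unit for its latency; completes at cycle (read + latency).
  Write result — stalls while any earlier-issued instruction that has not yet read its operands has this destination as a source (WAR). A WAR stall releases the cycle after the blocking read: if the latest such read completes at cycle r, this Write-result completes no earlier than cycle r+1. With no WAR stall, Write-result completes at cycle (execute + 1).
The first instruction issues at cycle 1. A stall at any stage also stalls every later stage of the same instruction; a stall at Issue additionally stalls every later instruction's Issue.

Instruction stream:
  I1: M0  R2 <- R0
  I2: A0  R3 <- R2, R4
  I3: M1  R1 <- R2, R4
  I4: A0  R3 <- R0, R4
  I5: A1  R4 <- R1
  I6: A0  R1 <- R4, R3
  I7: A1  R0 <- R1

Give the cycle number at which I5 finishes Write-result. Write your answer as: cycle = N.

t=1  I1→M0
t=2  I1 RO, I2→A0
t=3  I3→M1
t=7  I1 EX
t=8  I1 WR R2
t=9  I2 RO, I3 RO
t=10  I2 EX
t=11  I2 WR R3
t=12  I4→A0
t=13  I4 RO, I5→A1
t=14  I3 EX, I4 EX
t=15  I3 WR R1, I4 WR R3
t=16  I5 RO, I6→A0
t=18  I5 EX
t=19  I5 WR R4
t=20  I6 RO, I7→A1
t=21  I6 EX
t=22  I6 WR R1
t=23  I7 RO
t=25  I7 EX
t=26  I7 WR R0

cycle = 19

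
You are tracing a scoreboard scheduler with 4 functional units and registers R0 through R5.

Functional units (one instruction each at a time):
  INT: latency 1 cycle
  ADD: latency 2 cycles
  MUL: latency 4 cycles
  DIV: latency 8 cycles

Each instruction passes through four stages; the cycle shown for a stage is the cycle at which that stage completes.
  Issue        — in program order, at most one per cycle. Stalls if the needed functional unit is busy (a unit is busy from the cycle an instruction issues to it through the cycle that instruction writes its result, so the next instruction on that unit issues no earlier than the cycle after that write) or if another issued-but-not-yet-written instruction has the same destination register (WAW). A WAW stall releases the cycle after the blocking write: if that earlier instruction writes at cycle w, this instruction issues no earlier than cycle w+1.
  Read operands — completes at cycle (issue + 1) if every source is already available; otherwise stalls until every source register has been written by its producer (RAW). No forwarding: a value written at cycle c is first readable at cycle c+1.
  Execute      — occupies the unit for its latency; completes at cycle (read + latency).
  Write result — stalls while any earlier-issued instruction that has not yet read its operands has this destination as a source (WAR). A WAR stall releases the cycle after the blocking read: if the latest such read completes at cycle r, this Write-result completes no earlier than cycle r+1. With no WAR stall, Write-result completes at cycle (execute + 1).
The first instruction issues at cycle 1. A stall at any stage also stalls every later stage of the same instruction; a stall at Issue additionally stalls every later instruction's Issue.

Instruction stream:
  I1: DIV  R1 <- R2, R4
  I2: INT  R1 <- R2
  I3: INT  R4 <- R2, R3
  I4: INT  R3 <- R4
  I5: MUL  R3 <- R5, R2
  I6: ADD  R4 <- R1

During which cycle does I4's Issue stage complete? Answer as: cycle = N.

cycle = 20

I1  is:1  ro:2  ex:10  wr:11
I2  is:12  ro:13  ex:14  wr:15  — WAW R1: wait I1 write@11
I3  is:16  ro:17  ex:18  wr:19  — struct: INT busy until I2 writes@15
I4  is:20  ro:21  ex:22  wr:23  — struct: INT busy until I3 writes@19
I5  is:24  ro:25  ex:29  wr:30  — WAW R3: wait I4 write@23
I6  is:25  ro:26  ex:28  wr:29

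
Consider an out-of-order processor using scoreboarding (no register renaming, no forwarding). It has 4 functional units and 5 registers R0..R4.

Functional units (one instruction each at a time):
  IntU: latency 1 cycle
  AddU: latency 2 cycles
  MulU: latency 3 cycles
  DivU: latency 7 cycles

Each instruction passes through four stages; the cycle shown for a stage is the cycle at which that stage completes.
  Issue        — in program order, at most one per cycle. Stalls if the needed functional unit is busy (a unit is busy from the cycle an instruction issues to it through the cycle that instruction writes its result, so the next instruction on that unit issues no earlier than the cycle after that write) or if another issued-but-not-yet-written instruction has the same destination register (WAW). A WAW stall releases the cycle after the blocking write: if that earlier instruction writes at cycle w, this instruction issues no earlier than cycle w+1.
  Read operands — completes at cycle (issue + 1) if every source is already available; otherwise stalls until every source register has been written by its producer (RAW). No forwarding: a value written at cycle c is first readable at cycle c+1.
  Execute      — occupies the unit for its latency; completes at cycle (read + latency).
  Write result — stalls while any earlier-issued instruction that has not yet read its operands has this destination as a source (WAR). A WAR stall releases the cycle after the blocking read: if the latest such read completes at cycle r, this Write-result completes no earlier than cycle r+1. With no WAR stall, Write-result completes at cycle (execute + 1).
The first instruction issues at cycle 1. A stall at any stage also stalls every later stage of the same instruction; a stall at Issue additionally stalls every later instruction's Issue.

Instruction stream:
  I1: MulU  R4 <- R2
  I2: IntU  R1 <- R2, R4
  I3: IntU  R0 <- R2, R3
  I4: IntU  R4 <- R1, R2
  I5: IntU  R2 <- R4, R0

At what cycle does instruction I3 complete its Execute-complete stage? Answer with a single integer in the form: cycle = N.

[I1] 1/2/5/6
[I2] 2/7/8/9  (RAW R4: wait I1 write@6)
[I3] 10/11/12/13  (struct: IntU busy until I2 writes@9)
[I4] 14/15/16/17  (struct: IntU busy until I3 writes@13)
[I5] 18/19/20/21  (struct: IntU busy until I4 writes@17)

cycle = 12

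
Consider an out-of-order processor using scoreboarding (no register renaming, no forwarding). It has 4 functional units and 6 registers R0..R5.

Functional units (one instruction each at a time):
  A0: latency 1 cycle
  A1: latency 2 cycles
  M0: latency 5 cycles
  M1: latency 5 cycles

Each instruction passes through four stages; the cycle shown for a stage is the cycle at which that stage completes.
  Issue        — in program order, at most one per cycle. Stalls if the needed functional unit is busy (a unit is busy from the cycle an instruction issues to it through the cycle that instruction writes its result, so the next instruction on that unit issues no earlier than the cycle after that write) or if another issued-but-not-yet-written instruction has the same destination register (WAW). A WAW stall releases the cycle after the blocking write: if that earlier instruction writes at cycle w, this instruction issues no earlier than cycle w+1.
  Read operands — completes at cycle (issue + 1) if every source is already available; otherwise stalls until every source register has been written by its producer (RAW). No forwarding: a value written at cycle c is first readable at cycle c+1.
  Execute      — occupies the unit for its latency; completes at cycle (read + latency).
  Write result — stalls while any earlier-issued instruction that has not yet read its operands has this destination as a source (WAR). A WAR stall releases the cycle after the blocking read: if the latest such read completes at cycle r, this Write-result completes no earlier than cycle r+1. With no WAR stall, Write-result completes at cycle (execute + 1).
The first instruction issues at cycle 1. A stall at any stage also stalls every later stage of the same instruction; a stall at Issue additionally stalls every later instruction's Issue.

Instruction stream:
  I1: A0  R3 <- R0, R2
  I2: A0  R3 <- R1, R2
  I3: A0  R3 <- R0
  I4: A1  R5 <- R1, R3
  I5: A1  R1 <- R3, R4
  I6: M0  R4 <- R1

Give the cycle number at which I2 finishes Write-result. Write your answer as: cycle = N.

I1 -> (1, 2, 3, 4)
I2 -> (5, 6, 7, 8)  // struct: A0 busy until I1 writes@4
I3 -> (9, 10, 11, 12)  // struct: A0 busy until I2 writes@8
I4 -> (10, 13, 15, 16)  // RAW R3: wait I3 write@12
I5 -> (17, 18, 20, 21)  // struct: A1 busy until I4 writes@16
I6 -> (18, 22, 27, 28)  // RAW R1: wait I5 write@21

cycle = 8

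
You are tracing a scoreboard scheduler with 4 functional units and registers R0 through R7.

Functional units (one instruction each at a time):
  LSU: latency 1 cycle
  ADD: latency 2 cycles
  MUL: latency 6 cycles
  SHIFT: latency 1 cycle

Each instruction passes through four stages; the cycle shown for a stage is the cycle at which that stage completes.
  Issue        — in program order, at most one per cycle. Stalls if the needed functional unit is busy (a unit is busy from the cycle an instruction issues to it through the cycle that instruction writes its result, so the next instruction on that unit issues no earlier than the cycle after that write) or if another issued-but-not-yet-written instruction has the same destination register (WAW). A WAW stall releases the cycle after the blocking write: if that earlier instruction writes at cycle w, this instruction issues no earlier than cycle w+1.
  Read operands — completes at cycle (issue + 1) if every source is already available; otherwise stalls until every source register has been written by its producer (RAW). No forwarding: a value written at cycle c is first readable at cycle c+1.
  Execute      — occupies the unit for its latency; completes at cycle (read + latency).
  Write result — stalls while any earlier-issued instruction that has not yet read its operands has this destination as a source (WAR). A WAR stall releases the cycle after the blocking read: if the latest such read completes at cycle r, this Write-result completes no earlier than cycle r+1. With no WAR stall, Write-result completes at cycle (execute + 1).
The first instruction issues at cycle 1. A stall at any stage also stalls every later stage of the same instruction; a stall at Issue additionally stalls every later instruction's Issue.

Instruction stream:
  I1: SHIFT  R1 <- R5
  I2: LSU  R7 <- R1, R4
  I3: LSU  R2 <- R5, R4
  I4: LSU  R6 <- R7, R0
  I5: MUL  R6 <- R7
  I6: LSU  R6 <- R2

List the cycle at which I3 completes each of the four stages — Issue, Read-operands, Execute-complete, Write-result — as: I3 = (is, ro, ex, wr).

I3 = (8, 9, 10, 11)

I1  is:1  ro:2  ex:3  wr:4
I2  is:2  ro:5  ex:6  wr:7  — RAW R1: wait I1 write@4
I3  is:8  ro:9  ex:10  wr:11  — struct: LSU busy until I2 writes@7
I4  is:12  ro:13  ex:14  wr:15  — struct: LSU busy until I3 writes@11
I5  is:16  ro:17  ex:23  wr:24  — WAW R6: wait I4 write@15
I6  is:25  ro:26  ex:27  wr:28  — WAW R6: wait I5 write@24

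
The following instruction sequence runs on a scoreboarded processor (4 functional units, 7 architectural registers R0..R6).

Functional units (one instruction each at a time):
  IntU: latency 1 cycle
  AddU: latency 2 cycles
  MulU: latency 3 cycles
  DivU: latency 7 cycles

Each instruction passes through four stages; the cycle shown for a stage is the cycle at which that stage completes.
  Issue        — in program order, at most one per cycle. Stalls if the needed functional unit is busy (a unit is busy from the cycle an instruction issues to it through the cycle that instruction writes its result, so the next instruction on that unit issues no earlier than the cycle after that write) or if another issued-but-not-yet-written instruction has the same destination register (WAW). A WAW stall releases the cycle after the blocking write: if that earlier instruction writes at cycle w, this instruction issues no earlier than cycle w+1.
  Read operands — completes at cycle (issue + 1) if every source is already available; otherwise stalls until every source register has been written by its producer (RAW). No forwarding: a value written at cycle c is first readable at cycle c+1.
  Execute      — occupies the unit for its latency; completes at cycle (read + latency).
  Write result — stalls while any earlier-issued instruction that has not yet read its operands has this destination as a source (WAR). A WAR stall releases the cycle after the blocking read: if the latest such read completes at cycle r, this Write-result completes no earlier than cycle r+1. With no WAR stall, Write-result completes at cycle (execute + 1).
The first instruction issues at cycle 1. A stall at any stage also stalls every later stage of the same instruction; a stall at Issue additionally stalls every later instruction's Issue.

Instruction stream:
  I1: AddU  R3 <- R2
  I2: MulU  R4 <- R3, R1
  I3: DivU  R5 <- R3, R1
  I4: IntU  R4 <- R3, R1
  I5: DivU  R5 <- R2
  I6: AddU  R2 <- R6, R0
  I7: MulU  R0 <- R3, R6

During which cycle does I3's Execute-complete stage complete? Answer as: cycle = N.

  I1 | 1 | 2 | 4 | 5
  I2 | 2 | 6 | 9 | 10   RAW R3: wait I1 write@5
  I3 | 3 | 6 | 13 | 14   RAW R3: wait I1 write@5
  I4 | 11 | 12 | 13 | 14   WAW R4: wait I2 write@10
  I5 | 15 | 16 | 23 | 24   struct: DivU busy until I3 writes@14
  I6 | 16 | 17 | 19 | 20
  I7 | 17 | 18 | 21 | 22

cycle = 13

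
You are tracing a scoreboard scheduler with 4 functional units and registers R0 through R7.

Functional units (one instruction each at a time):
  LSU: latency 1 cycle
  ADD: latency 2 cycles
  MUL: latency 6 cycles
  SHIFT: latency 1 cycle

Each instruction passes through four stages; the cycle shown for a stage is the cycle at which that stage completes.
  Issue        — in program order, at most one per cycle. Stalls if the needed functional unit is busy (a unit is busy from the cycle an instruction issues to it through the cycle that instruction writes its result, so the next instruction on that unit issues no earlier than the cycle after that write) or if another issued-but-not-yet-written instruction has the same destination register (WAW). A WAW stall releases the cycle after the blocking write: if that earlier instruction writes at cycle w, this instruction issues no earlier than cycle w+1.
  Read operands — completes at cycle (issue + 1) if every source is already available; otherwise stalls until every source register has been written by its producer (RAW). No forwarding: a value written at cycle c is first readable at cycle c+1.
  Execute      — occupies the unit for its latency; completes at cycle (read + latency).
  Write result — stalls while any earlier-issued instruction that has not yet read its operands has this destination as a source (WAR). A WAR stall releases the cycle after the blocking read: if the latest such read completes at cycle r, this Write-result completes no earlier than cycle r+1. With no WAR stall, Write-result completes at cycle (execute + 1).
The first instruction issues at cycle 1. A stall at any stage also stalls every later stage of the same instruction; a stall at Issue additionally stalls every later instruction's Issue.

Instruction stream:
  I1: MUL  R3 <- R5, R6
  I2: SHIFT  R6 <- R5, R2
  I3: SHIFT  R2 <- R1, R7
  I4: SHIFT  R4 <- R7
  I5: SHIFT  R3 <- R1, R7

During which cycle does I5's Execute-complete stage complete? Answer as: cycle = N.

cycle = 16

[I1] 1/2/8/9
[I2] 2/3/4/5
[I3] 6/7/8/9  (struct: SHIFT busy until I2 writes@5)
[I4] 10/11/12/13  (struct: SHIFT busy until I3 writes@9)
[I5] 14/15/16/17  (struct: SHIFT busy until I4 writes@13)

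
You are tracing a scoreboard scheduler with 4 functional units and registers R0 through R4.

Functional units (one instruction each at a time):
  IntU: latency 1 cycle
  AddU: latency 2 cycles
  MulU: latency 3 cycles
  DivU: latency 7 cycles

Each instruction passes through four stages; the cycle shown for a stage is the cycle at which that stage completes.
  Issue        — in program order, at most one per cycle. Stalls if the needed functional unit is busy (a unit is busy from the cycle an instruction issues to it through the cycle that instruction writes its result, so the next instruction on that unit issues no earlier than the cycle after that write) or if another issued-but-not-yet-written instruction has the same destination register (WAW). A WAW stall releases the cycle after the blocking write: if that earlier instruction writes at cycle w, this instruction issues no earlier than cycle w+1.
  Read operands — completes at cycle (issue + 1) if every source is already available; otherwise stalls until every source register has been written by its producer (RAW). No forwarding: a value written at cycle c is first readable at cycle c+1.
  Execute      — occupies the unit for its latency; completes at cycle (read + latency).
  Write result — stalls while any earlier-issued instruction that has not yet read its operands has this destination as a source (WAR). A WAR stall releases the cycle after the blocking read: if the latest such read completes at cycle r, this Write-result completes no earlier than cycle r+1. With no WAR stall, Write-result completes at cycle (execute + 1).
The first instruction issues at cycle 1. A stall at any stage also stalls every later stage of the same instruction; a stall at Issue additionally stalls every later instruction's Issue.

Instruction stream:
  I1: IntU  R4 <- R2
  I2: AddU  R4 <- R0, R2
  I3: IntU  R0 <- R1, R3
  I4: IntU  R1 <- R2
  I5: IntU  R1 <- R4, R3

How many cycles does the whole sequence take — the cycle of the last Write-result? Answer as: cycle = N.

cycle = 17

cycle 1: issue I1 (IntU)
cycle 2: I1 read-ops
cycle 3: I1 finished on IntU
cycle 4: I1→R4
cycle 5: issue I2 (AddU)
cycle 6: I2 read-ops | issue I3 (IntU)
cycle 7: I3 read-ops
cycle 8: I2 finished on AddU | I3 finished on IntU
cycle 9: I2→R4 | I3→R0
cycle 10: issue I4 (IntU)
cycle 11: I4 read-ops
cycle 12: I4 finished on IntU
cycle 13: I4→R1
cycle 14: issue I5 (IntU)
cycle 15: I5 read-ops
cycle 16: I5 finished on IntU
cycle 17: I5→R1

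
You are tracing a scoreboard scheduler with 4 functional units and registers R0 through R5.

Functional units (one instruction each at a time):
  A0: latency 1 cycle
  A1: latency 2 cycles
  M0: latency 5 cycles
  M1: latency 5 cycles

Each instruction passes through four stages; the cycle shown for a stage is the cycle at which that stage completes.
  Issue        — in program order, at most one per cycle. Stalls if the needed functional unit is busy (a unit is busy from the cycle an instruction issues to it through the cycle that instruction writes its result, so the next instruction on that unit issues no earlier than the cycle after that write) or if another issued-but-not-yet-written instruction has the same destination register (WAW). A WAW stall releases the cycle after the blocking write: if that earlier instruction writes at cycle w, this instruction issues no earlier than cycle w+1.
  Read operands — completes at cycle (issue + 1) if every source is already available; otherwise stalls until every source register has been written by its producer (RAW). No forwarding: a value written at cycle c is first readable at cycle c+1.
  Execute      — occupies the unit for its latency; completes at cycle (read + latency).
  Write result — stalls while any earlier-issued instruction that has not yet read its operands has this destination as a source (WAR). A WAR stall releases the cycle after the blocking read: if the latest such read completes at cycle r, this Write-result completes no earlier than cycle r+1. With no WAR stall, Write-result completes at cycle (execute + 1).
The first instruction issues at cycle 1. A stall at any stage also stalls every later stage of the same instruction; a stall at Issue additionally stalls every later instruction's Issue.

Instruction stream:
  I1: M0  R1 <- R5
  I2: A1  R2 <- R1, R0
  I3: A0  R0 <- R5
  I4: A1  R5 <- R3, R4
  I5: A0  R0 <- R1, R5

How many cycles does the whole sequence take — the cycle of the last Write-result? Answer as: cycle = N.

[1] I1 issues→M0
[2] I1 reads · I2 issues→A1
[3] I3 issues→A0
[4] I3 reads
[5] I3 exec-done
[7] I1 exec-done
[8] I1 writes R1
[9] I2 reads
[10] I3 writes R0
[11] I2 exec-done
[12] I2 writes R2
[13] I4 issues→A1
[14] I4 reads · I5 issues→A0
[16] I4 exec-done
[17] I4 writes R5
[18] I5 reads
[19] I5 exec-done
[20] I5 writes R0

cycle = 20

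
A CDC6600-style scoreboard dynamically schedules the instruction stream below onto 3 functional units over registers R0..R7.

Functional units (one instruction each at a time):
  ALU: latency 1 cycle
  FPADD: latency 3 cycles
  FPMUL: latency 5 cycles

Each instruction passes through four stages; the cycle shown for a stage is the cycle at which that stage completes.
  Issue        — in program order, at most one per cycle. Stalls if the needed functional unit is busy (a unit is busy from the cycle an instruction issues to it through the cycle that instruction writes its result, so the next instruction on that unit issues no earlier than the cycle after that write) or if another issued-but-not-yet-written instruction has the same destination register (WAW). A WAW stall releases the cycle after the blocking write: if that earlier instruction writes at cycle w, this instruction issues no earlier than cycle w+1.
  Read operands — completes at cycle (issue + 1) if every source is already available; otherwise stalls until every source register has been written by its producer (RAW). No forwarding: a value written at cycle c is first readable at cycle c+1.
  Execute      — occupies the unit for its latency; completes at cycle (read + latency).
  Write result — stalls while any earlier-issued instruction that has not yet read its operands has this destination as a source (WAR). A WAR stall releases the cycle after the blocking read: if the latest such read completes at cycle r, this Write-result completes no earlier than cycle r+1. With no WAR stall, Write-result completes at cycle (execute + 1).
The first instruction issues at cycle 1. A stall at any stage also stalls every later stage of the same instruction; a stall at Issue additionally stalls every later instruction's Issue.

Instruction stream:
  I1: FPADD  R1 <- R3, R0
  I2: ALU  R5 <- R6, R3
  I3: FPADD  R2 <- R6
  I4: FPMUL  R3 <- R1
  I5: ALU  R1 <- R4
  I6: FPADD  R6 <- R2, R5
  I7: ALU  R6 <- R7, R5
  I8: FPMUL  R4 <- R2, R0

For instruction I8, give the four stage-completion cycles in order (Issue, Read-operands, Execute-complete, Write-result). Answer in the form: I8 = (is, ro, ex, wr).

t=1  issue I1 (FPADD)
t=2  I1 read-ops | issue I2 (ALU)
t=3  I2 read-ops
t=4  I2 finished on ALU
t=5  I1 finished on FPADD | I2→R5
t=6  I1→R1
t=7  issue I3 (FPADD)
t=8  I3 read-ops | issue I4 (FPMUL)
t=9  I4 read-ops | issue I5 (ALU)
t=10  I5 read-ops
t=11  I3 finished on FPADD | I5 finished on ALU
t=12  I3→R2 | I5→R1
t=13  issue I6 (FPADD)
t=14  I4 finished on FPMUL | I6 read-ops
t=15  I4→R3
t=17  I6 finished on FPADD
t=18  I6→R6
t=19  issue I7 (ALU)
t=20  I7 read-ops | issue I8 (FPMUL)
t=21  I7 finished on ALU | I8 read-ops
t=22  I7→R6
t=26  I8 finished on FPMUL
t=27  I8→R4

I8 = (20, 21, 26, 27)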